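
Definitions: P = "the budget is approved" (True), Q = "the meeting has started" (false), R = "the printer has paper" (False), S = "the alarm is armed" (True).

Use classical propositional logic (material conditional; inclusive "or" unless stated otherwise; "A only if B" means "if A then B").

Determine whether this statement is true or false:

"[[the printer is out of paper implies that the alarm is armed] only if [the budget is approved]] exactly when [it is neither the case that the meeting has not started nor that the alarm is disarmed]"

Values: R=F, S=T, P=T, Q=F.
In symbols: ((¬R → S) → P) ↔ (¬Q ↓ ¬S)

¬R = ¬F = T
¬R → S = T → T = T
(¬R → S) → P = T → T = T
¬Q = ¬F = T
¬S = ¬T = F
¬Q ↓ ¬S = T ↓ F = F
((¬R → S) → P) ↔ (¬Q ↓ ¬S) = T ↔ F = F

False.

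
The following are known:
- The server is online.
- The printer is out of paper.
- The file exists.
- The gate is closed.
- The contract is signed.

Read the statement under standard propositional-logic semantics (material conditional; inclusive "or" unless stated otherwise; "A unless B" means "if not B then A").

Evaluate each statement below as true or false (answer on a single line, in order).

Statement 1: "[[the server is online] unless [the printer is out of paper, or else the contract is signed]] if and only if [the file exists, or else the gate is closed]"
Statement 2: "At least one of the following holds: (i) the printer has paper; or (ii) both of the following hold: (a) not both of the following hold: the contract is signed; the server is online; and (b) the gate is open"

Statement 1 True, Statement 2 False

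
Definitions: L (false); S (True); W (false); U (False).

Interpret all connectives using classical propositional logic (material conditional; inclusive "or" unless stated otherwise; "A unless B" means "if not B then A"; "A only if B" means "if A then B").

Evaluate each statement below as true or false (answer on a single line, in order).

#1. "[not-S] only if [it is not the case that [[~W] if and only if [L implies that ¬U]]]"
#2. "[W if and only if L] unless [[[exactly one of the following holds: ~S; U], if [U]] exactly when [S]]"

#1: Formalization: not S -> not (not W iff (L -> not U))

not S = not True = False
not W = not False = True
not U = not False = True
L -> not U = False -> True = True
not W iff (L -> not U) = True iff True = True
not (not W iff (L -> not U)) = not True = False
not S -> not (not W iff (L -> not U)) = False -> False = True
So #1 is true.

#2: This is (W iff L) or ((U -> (not S xor U)) iff S).

W iff L = False iff False = True
not S = not True = False
not S xor U = False xor False = False
U -> (not S xor U) = False -> False = True
(U -> (not S xor U)) iff S = True iff True = True
(W iff L) or ((U -> (not S xor U)) iff S) = True or True = True
Thus #2 is true.

#1 T, #2 T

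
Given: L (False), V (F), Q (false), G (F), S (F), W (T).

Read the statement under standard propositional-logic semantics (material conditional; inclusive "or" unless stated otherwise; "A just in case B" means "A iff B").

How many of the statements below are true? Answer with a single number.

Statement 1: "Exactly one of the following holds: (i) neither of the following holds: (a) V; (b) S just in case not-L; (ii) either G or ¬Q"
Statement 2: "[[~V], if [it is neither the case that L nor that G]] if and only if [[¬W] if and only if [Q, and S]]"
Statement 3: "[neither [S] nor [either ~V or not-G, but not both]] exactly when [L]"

Statement 1: Parsed as (V nor (S iff not L)) xor (G or not Q)

not L = not False = True
S iff not L = False iff True = False
V nor (S iff not L) = False nor False = True
not Q = not False = True
G or not Q = False or True = True
(V nor (S iff not L)) xor (G or not Q) = True xor True = False
Hence Statement 1 is false.

Statement 2: Parsed as ((L nor G) -> not V) iff (not W iff (Q and S))

L nor G = False nor False = True
not V = not False = True
(L nor G) -> not V = True -> True = True
not W = not True = False
Q and S = False and False = False
not W iff (Q and S) = False iff False = True
((L nor G) -> not V) iff (not W iff (Q and S)) = True iff True = True
So Statement 2 is true.

Statement 3: In symbols: (S nor (not V xor not G)) iff L

not V = not False = True
not G = not False = True
not V xor not G = True xor True = False
S nor (not V xor not G) = False nor False = True
(S nor (not V xor not G)) iff L = True iff False = False
So Statement 3 is false.

Count: 1.

1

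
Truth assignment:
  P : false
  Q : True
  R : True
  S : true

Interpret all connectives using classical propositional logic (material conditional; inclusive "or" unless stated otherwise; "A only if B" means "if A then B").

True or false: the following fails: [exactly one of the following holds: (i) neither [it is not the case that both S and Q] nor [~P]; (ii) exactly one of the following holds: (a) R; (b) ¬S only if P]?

True.

Formalization: ¬(((S ↑ Q) ↓ ¬P) ⊕ (R ⊕ (¬S → P)))

S ↑ Q = T ↑ T = F
¬P = ¬F = T
(S ↑ Q) ↓ ¬P = F ↓ T = F
¬S = ¬T = F
¬S → P = F → F = T
R ⊕ (¬S → P) = T ⊕ T = F
((S ↑ Q) ↓ ¬P) ⊕ (R ⊕ (¬S → P)) = F ⊕ F = F
¬(((S ↑ Q) ↓ ¬P) ⊕ (R ⊕ (¬S → P))) = ¬F = T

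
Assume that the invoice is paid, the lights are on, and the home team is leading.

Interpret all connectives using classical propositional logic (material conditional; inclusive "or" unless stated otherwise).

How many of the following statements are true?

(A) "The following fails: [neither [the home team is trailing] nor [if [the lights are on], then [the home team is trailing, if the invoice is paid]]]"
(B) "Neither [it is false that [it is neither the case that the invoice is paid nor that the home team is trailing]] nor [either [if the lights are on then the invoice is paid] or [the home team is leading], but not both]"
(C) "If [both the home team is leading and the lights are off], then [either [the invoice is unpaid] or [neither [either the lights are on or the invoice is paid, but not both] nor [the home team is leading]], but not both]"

1

Let R = "the home team is leading" (T), Q = "the lights are on" (T), P = "the invoice is paid" (T).

(A): This is ~(~R nor (Q -> (P -> ~R))).

~R = ~T = F
~R = ~T = F
P -> ~R = T -> F = F
Q -> (P -> ~R) = T -> F = F
~R nor (Q -> (P -> ~R)) = F nor F = T
~(~R nor (Q -> (P -> ~R))) = ~T = F
Hence (A) is false.

(B): In symbols: ~(P nor ~R) nor ((Q -> P) xor R)

~R = ~T = F
P nor ~R = T nor F = F
~(P nor ~R) = ~F = T
Q -> P = T -> T = T
(Q -> P) xor R = T xor T = F
~(P nor ~R) nor ((Q -> P) xor R) = T nor F = F
Thus (B) is false.

(C): Formalization: (R & ~Q) -> (~P xor ((Q xor P) nor R))

~Q = ~T = F
R & ~Q = T & F = F
~P = ~T = F
Q xor P = T xor T = F
(Q xor P) nor R = F nor T = F
~P xor ((Q xor P) nor R) = F xor F = F
(R & ~Q) -> (~P xor ((Q xor P) nor R)) = F -> F = T
Thus (C) is true.

1 of the 3 statements is true ((C)).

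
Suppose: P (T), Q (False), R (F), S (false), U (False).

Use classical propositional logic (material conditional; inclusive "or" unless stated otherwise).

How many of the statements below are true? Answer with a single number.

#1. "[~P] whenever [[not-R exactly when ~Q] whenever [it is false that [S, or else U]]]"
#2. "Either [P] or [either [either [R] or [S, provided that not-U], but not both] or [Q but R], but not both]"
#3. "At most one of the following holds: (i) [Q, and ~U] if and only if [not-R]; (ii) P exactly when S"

2

#1: Parsed as (not (S or U) -> (not R iff not Q)) -> not P

S or U = False or False = False
not (S or U) = not False = True
not R = not False = True
not Q = not False = True
not R iff not Q = True iff True = True
not (S or U) -> (not R iff not Q) = True -> True = True
not P = not True = False
(not (S or U) -> (not R iff not Q)) -> not P = True -> False = False
Hence #1 is false.

#2: Parsed as P or ((R xor (not U -> S)) xor (Q and R))

not U = not False = True
not U -> S = True -> False = False
R xor (not U -> S) = False xor False = False
Q and R = False and False = False
(R xor (not U -> S)) xor (Q and R) = False xor False = False
P or ((R xor (not U -> S)) xor (Q and R)) = True or False = True
So #2 is true.

#3: Formalization: ((Q and not U) iff not R) nand (P iff S)

not U = not False = True
Q and not U = False and True = False
not R = not False = True
(Q and not U) iff not R = False iff True = False
P iff S = True iff False = False
((Q and not U) iff not R) nand (P iff S) = False nand False = True
So #3 is true.

2 of the 3 statements are true (#2, #3).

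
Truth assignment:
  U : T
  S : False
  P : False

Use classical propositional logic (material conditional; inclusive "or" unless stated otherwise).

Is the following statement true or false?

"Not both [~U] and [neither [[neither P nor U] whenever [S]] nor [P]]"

true

Values: U=T, S=F, P=F.
This is ~U nand ((S -> (P nor U)) nor P).

~U = ~T = F
P nor U = F nor T = F
S -> (P nor U) = F -> F = T
(S -> (P nor U)) nor P = T nor F = F
~U nand ((S -> (P nor U)) nor P) = F nand F = T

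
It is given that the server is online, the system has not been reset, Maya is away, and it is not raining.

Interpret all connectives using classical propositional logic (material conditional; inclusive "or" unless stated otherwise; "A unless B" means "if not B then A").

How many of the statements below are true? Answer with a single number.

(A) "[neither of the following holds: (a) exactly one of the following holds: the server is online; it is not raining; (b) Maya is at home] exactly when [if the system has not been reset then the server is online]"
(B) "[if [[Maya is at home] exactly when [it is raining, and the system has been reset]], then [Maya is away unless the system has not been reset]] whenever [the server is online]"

2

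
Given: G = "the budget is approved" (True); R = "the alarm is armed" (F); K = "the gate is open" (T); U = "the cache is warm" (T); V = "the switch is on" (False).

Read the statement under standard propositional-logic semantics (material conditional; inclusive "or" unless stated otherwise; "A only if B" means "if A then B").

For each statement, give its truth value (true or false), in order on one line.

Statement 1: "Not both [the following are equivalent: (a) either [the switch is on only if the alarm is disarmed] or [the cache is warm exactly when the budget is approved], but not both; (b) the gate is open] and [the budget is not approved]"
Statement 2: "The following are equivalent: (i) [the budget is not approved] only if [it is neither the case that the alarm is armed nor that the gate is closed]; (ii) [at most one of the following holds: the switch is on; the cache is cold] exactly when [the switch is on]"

Statement 1: Parsed as (((V -> ~R) xor (U <-> G)) <-> K) nand ~G

~R = ~F = T
V -> ~R = F -> T = T
U <-> G = T <-> T = T
(V -> ~R) xor (U <-> G) = T xor T = F
((V -> ~R) xor (U <-> G)) <-> K = F <-> T = F
~G = ~T = F
(((V -> ~R) xor (U <-> G)) <-> K) nand ~G = F nand F = T
So Statement 1 is true.

Statement 2: This is (~G -> (R nor ~K)) <-> ((V nand ~U) <-> V).

~G = ~T = F
~K = ~T = F
R nor ~K = F nor F = T
~G -> (R nor ~K) = F -> T = T
~U = ~T = F
V nand ~U = F nand F = T
(V nand ~U) <-> V = T <-> F = F
(~G -> (R nor ~K)) <-> ((V nand ~U) <-> V) = T <-> F = F
Hence Statement 2 is false.

Statement 1 T, Statement 2 F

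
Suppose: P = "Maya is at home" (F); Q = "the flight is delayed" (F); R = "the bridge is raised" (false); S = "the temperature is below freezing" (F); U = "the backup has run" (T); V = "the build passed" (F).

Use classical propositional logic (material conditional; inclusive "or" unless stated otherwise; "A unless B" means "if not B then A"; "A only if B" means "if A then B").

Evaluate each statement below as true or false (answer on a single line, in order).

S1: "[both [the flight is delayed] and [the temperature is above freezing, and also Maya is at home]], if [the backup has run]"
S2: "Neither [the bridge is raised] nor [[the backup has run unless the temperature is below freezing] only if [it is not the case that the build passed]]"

S1 False; S2 False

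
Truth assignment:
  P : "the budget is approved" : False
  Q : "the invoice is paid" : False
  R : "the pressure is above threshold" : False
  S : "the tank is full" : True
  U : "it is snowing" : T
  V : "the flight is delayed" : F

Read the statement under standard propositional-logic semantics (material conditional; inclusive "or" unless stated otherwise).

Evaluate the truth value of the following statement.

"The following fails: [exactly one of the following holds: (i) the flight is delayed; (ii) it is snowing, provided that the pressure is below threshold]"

Values: V=False, R=False, U=True.
Parsed as not (V xor (not R -> U))

not R = not False = True
not R -> U = True -> True = True
V xor (not R -> U) = False xor True = True
not (V xor (not R -> U)) = not True = False

False.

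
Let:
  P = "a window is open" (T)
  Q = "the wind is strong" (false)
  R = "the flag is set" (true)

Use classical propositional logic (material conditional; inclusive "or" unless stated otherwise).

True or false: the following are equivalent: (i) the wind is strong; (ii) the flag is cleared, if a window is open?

Values: Q=F, P=T, R=T.
Formalization: Q <-> (P -> ~R)

~R = ~T = F
P -> ~R = T -> F = F
Q <-> (P -> ~R) = F <-> F = T

True.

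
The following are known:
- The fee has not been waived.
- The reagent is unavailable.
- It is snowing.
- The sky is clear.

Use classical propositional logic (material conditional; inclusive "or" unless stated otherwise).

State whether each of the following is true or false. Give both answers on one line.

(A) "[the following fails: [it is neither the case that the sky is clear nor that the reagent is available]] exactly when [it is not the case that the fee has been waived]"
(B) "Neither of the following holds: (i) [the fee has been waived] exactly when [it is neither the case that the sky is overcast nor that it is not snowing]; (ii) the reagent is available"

Let S = "the sky is overcast" (F), Q = "the reagent is available" (F), P = "the fee has been waived" (F), R = "it is snowing" (T).

(A): This is ~(~S nor Q) <-> ~P.

~S = ~F = T
~S nor Q = T nor F = F
~(~S nor Q) = ~F = T
~P = ~F = T
~(~S nor Q) <-> ~P = T <-> T = T
Thus (A) is true.

(B): Parsed as (P <-> (S nor ~R)) nor Q

~R = ~T = F
S nor ~R = F nor F = T
P <-> (S nor ~R) = F <-> T = F
(P <-> (S nor ~R)) nor Q = F nor F = T
So (B) is true.

(A) True, (B) True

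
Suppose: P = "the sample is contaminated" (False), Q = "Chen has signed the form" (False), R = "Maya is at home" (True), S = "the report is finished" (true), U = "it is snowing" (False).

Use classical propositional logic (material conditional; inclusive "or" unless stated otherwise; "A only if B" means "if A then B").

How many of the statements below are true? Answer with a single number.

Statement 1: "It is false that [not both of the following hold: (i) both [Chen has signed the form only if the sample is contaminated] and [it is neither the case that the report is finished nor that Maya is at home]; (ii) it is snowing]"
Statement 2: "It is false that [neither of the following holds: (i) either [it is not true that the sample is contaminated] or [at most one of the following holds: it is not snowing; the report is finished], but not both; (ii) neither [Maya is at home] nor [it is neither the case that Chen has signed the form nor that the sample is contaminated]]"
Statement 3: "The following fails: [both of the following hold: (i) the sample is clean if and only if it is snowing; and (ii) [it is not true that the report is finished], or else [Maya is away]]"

2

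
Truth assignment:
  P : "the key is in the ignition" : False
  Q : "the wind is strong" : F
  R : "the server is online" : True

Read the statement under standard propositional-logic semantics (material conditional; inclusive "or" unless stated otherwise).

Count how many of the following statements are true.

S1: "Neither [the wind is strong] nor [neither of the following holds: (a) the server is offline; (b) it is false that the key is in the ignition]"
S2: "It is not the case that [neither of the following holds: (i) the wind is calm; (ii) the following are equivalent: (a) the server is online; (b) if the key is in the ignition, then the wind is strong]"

S1: In symbols: Q ↓ (¬R ↓ ¬P)

¬R = ¬T = F
¬P = ¬F = T
¬R ↓ ¬P = F ↓ T = F
Q ↓ (¬R ↓ ¬P) = F ↓ F = T
Hence S1 is true.

S2: Formalization: ¬(¬Q ↓ (R ↔ (P → Q)))

¬Q = ¬F = T
P → Q = F → F = T
R ↔ (P → Q) = T ↔ T = T
¬Q ↓ (R ↔ (P → Q)) = T ↓ T = F
¬(¬Q ↓ (R ↔ (P → Q))) = ¬F = T
Thus S2 is true.

True statements: 2 (S1, S2).

2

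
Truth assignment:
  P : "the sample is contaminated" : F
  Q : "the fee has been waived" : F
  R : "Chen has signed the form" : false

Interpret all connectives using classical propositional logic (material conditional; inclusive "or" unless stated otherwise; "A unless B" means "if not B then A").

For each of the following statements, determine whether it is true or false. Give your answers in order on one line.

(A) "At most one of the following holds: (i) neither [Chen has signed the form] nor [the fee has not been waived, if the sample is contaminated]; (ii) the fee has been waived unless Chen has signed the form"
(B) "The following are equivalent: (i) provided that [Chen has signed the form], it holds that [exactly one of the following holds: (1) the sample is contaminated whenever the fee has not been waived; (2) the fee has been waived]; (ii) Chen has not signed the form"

(A): Formalization: (R nor (P -> not Q)) nand (Q or R)

not Q = not False = True
P -> not Q = False -> True = True
R nor (P -> not Q) = False nor True = False
Q or R = False or False = False
(R nor (P -> not Q)) nand (Q or R) = False nand False = True
So (A) is true.

(B): Parsed as (R -> ((not Q -> P) xor Q)) iff not R

not Q = not False = True
not Q -> P = True -> False = False
(not Q -> P) xor Q = False xor False = False
R -> ((not Q -> P) xor Q) = False -> False = True
not R = not False = True
(R -> ((not Q -> P) xor Q)) iff not R = True iff True = True
Hence (B) is true.

(A) true / (B) true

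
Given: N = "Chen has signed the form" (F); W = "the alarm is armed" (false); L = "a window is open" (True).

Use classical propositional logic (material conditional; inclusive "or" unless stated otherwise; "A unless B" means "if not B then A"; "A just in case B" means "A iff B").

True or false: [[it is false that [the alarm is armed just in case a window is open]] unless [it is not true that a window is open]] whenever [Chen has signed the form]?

In symbols: N -> (not (W iff L) or not L)

W iff L = False iff True = False
not (W iff L) = not False = True
not L = not True = False
not (W iff L) or not L = True or False = True
N -> (not (W iff L) or not L) = False -> True = True

True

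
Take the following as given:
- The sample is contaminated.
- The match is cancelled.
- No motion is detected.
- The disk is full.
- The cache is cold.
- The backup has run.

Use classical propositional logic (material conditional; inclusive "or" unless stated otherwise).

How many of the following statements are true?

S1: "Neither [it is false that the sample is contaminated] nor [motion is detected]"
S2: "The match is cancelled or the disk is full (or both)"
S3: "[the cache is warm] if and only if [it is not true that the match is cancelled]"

3

Let S = "the sample is contaminated" (T), Q = "motion is detected" (F), V = "the match is cancelled" (T), W = "the disk is full" (T), U = "the cache is warm" (F).

S1: Formalization: ~S nor Q

~S = ~T = F
~S nor Q = F nor F = T
Hence S1 is true.

S2: Parsed as V | W

V | W = T | T = T
Hence S2 is true.

S3: This is U <-> ~V.

~V = ~T = F
U <-> ~V = F <-> F = T
So S3 is true.

Count: 3.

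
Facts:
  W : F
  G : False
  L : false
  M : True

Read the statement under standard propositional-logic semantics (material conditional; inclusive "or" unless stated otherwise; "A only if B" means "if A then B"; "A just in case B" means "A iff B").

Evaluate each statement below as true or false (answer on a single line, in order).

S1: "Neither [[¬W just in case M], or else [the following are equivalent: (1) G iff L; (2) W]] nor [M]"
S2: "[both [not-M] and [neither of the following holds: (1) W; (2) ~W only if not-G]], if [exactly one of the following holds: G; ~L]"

S1 False, S2 False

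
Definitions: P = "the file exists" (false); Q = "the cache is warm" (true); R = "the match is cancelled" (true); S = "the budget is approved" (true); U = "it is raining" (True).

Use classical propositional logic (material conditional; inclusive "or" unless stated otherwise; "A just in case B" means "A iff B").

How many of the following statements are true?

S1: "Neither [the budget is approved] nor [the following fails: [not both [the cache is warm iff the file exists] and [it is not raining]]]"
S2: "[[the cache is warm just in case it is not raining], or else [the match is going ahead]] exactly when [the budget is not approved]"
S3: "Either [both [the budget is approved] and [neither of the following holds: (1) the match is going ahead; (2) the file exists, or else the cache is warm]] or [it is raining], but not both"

2

S1: In symbols: S nor ~((Q <-> P) nand ~U)

Q <-> P = T <-> F = F
~U = ~T = F
(Q <-> P) nand ~U = F nand F = T
~((Q <-> P) nand ~U) = ~T = F
S nor ~((Q <-> P) nand ~U) = T nor F = F
So S1 is false.

S2: Parsed as ((Q <-> ~U) | ~R) <-> ~S

~U = ~T = F
Q <-> ~U = T <-> F = F
~R = ~T = F
(Q <-> ~U) | ~R = F | F = F
~S = ~T = F
((Q <-> ~U) | ~R) <-> ~S = F <-> F = T
Hence S2 is true.

S3: Formalization: (S & (~R nor (P | Q))) xor U

~R = ~T = F
P | Q = F | T = T
~R nor (P | Q) = F nor T = F
S & (~R nor (P | Q)) = T & F = F
(S & (~R nor (P | Q))) xor U = F xor T = T
Hence S3 is true.

2 of the 3 statements are true (S2, S3).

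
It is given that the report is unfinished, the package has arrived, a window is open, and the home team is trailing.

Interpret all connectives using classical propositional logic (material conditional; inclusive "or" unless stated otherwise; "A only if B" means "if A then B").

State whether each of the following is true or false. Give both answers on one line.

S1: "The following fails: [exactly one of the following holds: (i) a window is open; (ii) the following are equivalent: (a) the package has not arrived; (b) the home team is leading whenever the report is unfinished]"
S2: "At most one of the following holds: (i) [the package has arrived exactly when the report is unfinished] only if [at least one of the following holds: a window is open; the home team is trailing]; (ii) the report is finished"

Let P = "a window is open" (T), N = "the package has arrived" (T), Q = "the report is finished" (F), V = "the home team is leading" (F).

S1: In symbols: ~(P xor (~N <-> (~Q -> V)))

~N = ~T = F
~Q = ~F = T
~Q -> V = T -> F = F
~N <-> (~Q -> V) = F <-> F = T
P xor (~N <-> (~Q -> V)) = T xor T = F
~(P xor (~N <-> (~Q -> V))) = ~F = T
So S1 is true.

S2: In symbols: ((N <-> ~Q) -> (P | ~V)) nand Q

~Q = ~F = T
N <-> ~Q = T <-> T = T
~V = ~F = T
P | ~V = T | T = T
(N <-> ~Q) -> (P | ~V) = T -> T = T
((N <-> ~Q) -> (P | ~V)) nand Q = T nand F = T
So S2 is true.

S1 T; S2 T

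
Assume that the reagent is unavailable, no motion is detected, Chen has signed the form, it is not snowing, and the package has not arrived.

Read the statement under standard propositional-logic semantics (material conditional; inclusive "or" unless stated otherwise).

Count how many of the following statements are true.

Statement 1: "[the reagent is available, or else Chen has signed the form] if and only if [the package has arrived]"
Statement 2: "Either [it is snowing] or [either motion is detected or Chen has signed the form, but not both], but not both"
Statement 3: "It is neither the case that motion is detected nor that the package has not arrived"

Let D = "the reagent is available" (False), P = "Chen has signed the form" (True), G = "the package has arrived" (False), N = "it is snowing" (False), W = "motion is detected" (False).

Statement 1: In symbols: (D or P) iff G

D or P = False or True = True
(D or P) iff G = True iff False = False
So Statement 1 is false.

Statement 2: This is N xor (W xor P).

W xor P = False xor True = True
N xor (W xor P) = False xor True = True
So Statement 2 is true.

Statement 3: Parsed as W nor not G

not G = not False = True
W nor not G = False nor True = False
So Statement 3 is false.

Count: 1.

1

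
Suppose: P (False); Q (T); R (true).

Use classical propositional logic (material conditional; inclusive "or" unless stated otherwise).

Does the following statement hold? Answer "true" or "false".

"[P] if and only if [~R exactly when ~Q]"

In symbols: P <-> (~R <-> ~Q)

~R = ~T = F
~Q = ~T = F
~R <-> ~Q = F <-> F = T
P <-> (~R <-> ~Q) = F <-> T = F

False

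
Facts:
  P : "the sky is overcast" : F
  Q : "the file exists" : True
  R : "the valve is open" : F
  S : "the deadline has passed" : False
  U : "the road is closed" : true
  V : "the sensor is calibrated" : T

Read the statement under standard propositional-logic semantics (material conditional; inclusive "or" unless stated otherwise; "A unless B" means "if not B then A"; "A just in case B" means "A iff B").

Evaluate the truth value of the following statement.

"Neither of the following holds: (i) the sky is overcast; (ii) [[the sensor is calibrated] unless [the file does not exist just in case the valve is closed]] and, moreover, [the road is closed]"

False

This is P nor ((V or (not Q iff not R)) and U).

not Q = not True = False
not R = not False = True
not Q iff not R = False iff True = False
V or (not Q iff not R) = True or False = True
(V or (not Q iff not R)) and U = True and True = True
P nor ((V or (not Q iff not R)) and U) = False nor True = False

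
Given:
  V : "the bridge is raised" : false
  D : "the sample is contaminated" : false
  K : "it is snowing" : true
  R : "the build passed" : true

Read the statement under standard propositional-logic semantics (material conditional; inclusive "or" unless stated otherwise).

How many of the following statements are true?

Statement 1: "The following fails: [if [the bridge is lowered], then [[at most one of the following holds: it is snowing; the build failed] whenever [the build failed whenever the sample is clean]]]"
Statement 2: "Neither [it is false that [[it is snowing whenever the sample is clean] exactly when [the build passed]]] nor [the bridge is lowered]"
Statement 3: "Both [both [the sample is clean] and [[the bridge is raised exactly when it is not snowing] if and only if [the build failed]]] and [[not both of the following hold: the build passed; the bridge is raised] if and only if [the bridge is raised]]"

Statement 1: Parsed as ¬(¬V → ((¬D → ¬R) → (K ↑ ¬R)))

¬V = ¬F = T
¬D = ¬F = T
¬R = ¬T = F
¬D → ¬R = T → F = F
¬R = ¬T = F
K ↑ ¬R = T ↑ F = T
(¬D → ¬R) → (K ↑ ¬R) = F → T = T
¬V → ((¬D → ¬R) → (K ↑ ¬R)) = T → T = T
¬(¬V → ((¬D → ¬R) → (K ↑ ¬R))) = ¬T = F
Hence Statement 1 is false.

Statement 2: This is ¬((¬D → K) ↔ R) ↓ ¬V.

¬D = ¬F = T
¬D → K = T → T = T
(¬D → K) ↔ R = T ↔ T = T
¬((¬D → K) ↔ R) = ¬T = F
¬V = ¬F = T
¬((¬D → K) ↔ R) ↓ ¬V = F ↓ T = F
Thus Statement 2 is false.

Statement 3: This is (¬D ∧ ((V ↔ ¬K) ↔ ¬R)) ∧ ((R ↑ V) ↔ V).

¬D = ¬F = T
¬K = ¬T = F
V ↔ ¬K = F ↔ F = T
¬R = ¬T = F
(V ↔ ¬K) ↔ ¬R = T ↔ F = F
¬D ∧ ((V ↔ ¬K) ↔ ¬R) = T ∧ F = F
R ↑ V = T ↑ F = T
(R ↑ V) ↔ V = T ↔ F = F
(¬D ∧ ((V ↔ ¬K) ↔ ¬R)) ∧ ((R ↑ V) ↔ V) = F ∧ F = F
So Statement 3 is false.

0 of the 3 statements are true (none).

0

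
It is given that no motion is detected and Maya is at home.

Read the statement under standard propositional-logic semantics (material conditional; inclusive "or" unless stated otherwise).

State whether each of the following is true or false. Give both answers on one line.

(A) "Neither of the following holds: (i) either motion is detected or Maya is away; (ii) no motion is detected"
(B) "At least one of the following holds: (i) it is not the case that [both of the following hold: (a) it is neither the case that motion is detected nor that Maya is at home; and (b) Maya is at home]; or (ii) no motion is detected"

(A) F, (B) T

Let P = "motion is detected" (F), Q = "Maya is at home" (T).

(A): Formalization: (P | ~Q) nor ~P

~Q = ~T = F
P | ~Q = F | F = F
~P = ~F = T
(P | ~Q) nor ~P = F nor T = F
So (A) is false.

(B): Formalization: ~((P nor Q) & Q) | ~P

P nor Q = F nor T = F
(P nor Q) & Q = F & T = F
~((P nor Q) & Q) = ~F = T
~P = ~F = T
~((P nor Q) & Q) | ~P = T | T = T
Thus (B) is true.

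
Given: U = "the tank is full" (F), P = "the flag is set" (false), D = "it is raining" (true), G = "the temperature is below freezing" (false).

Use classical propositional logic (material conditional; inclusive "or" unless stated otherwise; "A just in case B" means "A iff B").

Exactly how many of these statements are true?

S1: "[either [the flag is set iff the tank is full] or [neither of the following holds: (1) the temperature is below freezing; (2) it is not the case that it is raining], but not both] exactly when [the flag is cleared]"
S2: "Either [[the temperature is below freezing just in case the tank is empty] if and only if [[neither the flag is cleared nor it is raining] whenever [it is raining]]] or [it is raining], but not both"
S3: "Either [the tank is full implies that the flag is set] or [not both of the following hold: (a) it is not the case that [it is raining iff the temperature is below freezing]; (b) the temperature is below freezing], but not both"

0

S1: This is ((P ↔ U) ⊕ (G ↓ ¬D)) ↔ ¬P.

P ↔ U = F ↔ F = T
¬D = ¬T = F
G ↓ ¬D = F ↓ F = T
(P ↔ U) ⊕ (G ↓ ¬D) = T ⊕ T = F
¬P = ¬F = T
((P ↔ U) ⊕ (G ↓ ¬D)) ↔ ¬P = F ↔ T = F
Hence S1 is false.

S2: In symbols: ((G ↔ ¬U) ↔ (D → (¬P ↓ D))) ⊕ D

¬U = ¬F = T
G ↔ ¬U = F ↔ T = F
¬P = ¬F = T
¬P ↓ D = T ↓ T = F
D → (¬P ↓ D) = T → F = F
(G ↔ ¬U) ↔ (D → (¬P ↓ D)) = F ↔ F = T
((G ↔ ¬U) ↔ (D → (¬P ↓ D))) ⊕ D = T ⊕ T = F
Thus S2 is false.

S3: This is (U → P) ⊕ (¬(D ↔ G) ↑ G).

U → P = F → F = T
D ↔ G = T ↔ F = F
¬(D ↔ G) = ¬F = T
¬(D ↔ G) ↑ G = T ↑ F = T
(U → P) ⊕ (¬(D ↔ G) ↑ G) = T ⊕ T = F
Hence S3 is false.

Count: 0.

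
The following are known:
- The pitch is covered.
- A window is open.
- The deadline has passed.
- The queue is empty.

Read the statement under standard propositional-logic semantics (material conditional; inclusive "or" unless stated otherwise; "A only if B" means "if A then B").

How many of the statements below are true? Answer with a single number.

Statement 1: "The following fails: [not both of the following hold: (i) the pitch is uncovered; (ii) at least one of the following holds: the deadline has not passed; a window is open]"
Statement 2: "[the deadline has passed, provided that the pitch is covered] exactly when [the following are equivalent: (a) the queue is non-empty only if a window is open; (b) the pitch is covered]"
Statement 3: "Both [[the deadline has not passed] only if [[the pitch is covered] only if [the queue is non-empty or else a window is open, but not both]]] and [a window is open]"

2

Let R = "the pitch is covered" (True), W = "the deadline has passed" (True), N = "a window is open" (True), M = "the queue is empty" (True).

Statement 1: Parsed as not (not R nand (not W or N))

not R = not True = False
not W = not True = False
not W or N = False or True = True
not R nand (not W or N) = False nand True = True
not (not R nand (not W or N)) = not True = False
Thus Statement 1 is false.

Statement 2: In symbols: (R -> W) iff ((not M -> N) iff R)

R -> W = True -> True = True
not M = not True = False
not M -> N = False -> True = True
(not M -> N) iff R = True iff True = True
(R -> W) iff ((not M -> N) iff R) = True iff True = True
So Statement 2 is true.

Statement 3: Parsed as (not W -> (R -> (not M xor N))) and N

not W = not True = False
not M = not True = False
not M xor N = False xor True = True
R -> (not M xor N) = True -> True = True
not W -> (R -> (not M xor N)) = False -> True = True
(not W -> (R -> (not M xor N))) and N = True and True = True
So Statement 3 is true.

True statements: 2.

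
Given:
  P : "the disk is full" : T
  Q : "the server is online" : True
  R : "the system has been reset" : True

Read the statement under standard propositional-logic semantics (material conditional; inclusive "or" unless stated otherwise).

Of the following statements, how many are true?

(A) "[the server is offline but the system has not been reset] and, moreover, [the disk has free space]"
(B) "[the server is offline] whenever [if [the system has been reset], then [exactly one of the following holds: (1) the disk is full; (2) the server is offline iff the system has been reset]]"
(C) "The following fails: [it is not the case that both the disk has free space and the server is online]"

0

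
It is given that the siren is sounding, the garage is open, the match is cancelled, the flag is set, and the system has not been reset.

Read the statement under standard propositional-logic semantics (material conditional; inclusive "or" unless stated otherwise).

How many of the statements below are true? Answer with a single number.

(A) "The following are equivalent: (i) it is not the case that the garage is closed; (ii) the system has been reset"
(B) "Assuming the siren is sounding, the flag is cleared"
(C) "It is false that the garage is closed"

Let Q = "the garage is closed" (F), U = "the system has been reset" (F), P = "the siren is sounding" (T), S = "the flag is set" (T).

(A): This is ~Q <-> U.

~Q = ~F = T
~Q <-> U = T <-> F = F
So (A) is false.

(B): In symbols: P -> ~S

~S = ~T = F
P -> ~S = T -> F = F
Hence (B) is false.

(C): Parsed as ~Q

~Q = ~F = T
So (C) is true.

Count: 1.

1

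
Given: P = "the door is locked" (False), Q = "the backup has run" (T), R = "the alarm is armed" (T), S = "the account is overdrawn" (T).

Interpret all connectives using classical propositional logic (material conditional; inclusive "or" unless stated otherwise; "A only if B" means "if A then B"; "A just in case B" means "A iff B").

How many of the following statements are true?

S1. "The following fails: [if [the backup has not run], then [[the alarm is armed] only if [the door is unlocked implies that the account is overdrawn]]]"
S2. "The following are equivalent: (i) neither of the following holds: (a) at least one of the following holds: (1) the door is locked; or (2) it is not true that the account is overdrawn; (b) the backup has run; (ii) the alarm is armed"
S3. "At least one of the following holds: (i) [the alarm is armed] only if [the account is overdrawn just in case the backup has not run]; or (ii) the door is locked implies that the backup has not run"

1

S1: In symbols: not (not Q -> (R -> (not P -> S)))

not Q = not True = False
not P = not False = True
not P -> S = True -> True = True
R -> (not P -> S) = True -> True = True
not Q -> (R -> (not P -> S)) = False -> True = True
not (not Q -> (R -> (not P -> S))) = not True = False
So S1 is false.

S2: In symbols: ((P or not S) nor Q) iff R

not S = not True = False
P or not S = False or False = False
(P or not S) nor Q = False nor True = False
((P or not S) nor Q) iff R = False iff True = False
Hence S2 is false.

S3: Parsed as (R -> (S iff not Q)) or (P -> not Q)

not Q = not True = False
S iff not Q = True iff False = False
R -> (S iff not Q) = True -> False = False
not Q = not True = False
P -> not Q = False -> False = True
(R -> (S iff not Q)) or (P -> not Q) = False or True = True
Hence S3 is true.

Count: 1.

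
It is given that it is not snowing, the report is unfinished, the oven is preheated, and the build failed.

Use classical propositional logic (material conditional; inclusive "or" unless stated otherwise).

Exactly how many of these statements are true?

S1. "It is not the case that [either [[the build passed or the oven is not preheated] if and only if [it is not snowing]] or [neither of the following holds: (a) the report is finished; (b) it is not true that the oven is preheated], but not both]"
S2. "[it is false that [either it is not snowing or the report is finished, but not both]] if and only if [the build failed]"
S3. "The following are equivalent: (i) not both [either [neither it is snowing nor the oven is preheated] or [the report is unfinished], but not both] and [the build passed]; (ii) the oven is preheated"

Let S = "the build passed" (F), R = "the oven is preheated" (T), P = "it is snowing" (F), Q = "the report is finished" (F).

S1: Formalization: ¬(((S ∨ ¬R) ↔ ¬P) ⊕ (Q ↓ ¬R))

¬R = ¬T = F
S ∨ ¬R = F ∨ F = F
¬P = ¬F = T
(S ∨ ¬R) ↔ ¬P = F ↔ T = F
¬R = ¬T = F
Q ↓ ¬R = F ↓ F = T
((S ∨ ¬R) ↔ ¬P) ⊕ (Q ↓ ¬R) = F ⊕ T = T
¬(((S ∨ ¬R) ↔ ¬P) ⊕ (Q ↓ ¬R)) = ¬T = F
Thus S1 is false.

S2: In symbols: ¬(¬P ⊕ Q) ↔ ¬S

¬P = ¬F = T
¬P ⊕ Q = T ⊕ F = T
¬(¬P ⊕ Q) = ¬T = F
¬S = ¬F = T
¬(¬P ⊕ Q) ↔ ¬S = F ↔ T = F
Thus S2 is false.

S3: This is (((P ↓ R) ⊕ ¬Q) ↑ S) ↔ R.

P ↓ R = F ↓ T = F
¬Q = ¬F = T
(P ↓ R) ⊕ ¬Q = F ⊕ T = T
((P ↓ R) ⊕ ¬Q) ↑ S = T ↑ F = T
(((P ↓ R) ⊕ ¬Q) ↑ S) ↔ R = T ↔ T = T
Thus S3 is true.

True statements: 1 (S3).

1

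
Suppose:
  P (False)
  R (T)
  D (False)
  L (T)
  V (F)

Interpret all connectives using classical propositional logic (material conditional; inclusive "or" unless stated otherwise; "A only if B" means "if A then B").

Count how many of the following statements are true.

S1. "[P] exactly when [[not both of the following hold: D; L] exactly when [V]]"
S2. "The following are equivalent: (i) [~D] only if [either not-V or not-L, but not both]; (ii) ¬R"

S1: This is P iff ((D nand L) iff V).

D nand L = False nand True = True
(D nand L) iff V = True iff False = False
P iff ((D nand L) iff V) = False iff False = True
Hence S1 is true.

S2: In symbols: (not D -> (not V xor not L)) iff not R

not D = not False = True
not V = not False = True
not L = not True = False
not V xor not L = True xor False = True
not D -> (not V xor not L) = True -> True = True
not R = not True = False
(not D -> (not V xor not L)) iff not R = True iff False = False
Thus S2 is false.

Count: 1.

1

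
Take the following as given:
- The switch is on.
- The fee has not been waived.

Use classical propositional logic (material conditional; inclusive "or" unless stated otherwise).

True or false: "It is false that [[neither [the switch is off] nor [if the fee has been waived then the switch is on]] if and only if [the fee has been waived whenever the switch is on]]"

Let P = "the switch is on" (True), Q = "the fee has been waived" (False).
This is not ((not P nor (Q -> P)) iff (P -> Q)).

not P = not True = False
Q -> P = False -> True = True
not P nor (Q -> P) = False nor True = False
P -> Q = True -> False = False
(not P nor (Q -> P)) iff (P -> Q) = False iff False = True
not ((not P nor (Q -> P)) iff (P -> Q)) = not True = False

False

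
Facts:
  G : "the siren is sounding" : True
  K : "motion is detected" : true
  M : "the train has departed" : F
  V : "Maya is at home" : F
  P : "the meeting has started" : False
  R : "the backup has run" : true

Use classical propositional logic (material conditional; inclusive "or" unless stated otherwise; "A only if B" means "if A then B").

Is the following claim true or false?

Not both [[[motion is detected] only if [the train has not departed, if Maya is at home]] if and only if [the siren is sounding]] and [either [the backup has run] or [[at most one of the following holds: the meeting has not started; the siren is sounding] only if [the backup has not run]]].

Formalization: ((K -> (V -> ~M)) <-> G) nand (R | ((~P nand G) -> ~R))

~M = ~F = T
V -> ~M = F -> T = T
K -> (V -> ~M) = T -> T = T
(K -> (V -> ~M)) <-> G = T <-> T = T
~P = ~F = T
~P nand G = T nand T = F
~R = ~T = F
(~P nand G) -> ~R = F -> F = T
R | ((~P nand G) -> ~R) = T | T = T
((K -> (V -> ~M)) <-> G) nand (R | ((~P nand G) -> ~R)) = T nand T = F

The statement is false.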